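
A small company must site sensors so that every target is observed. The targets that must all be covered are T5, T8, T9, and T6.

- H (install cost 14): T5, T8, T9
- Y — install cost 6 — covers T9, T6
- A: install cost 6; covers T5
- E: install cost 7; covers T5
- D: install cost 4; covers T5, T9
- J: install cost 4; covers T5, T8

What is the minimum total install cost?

10

This is a weighted set-cover instance.
The greedy cost-per-new-target heuristic would pick D, J, and Y for 14, but a cheaper cover exists.
Choose Y and J: together they cover T5, T8, T9, T6 — every target.
Total install cost: 6 + 4 = 10.
No cover costs less than 10.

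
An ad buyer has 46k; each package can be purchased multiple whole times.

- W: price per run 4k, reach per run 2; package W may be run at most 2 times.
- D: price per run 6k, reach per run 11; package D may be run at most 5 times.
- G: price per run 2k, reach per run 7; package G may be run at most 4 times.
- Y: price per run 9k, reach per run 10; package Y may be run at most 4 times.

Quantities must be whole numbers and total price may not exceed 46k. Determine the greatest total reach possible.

87

G has the best ratio (7/2); taking only G gives at most 4×7 = 28 (stopped by the supply cap of 4).
Mixing does better — 2×W, 5×D, and 4×G: price 46 ≤ 46, reach 2·2 + 5·11 + 4·7 = 87.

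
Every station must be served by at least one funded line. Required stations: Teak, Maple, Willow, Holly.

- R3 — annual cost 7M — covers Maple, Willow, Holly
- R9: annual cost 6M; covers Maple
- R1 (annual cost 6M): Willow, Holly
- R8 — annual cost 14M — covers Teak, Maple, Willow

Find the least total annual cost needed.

This is a weighted set-cover instance.
Choose R1 and R8: together they cover Teak, Maple, Willow, Holly — every station.
Total annual cost: 6 + 14 = 20.

20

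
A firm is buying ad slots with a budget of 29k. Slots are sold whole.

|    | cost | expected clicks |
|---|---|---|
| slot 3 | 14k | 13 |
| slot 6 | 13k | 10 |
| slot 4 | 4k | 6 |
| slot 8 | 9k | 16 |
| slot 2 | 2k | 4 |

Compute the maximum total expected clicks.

Take slot 3, slot 4, slot 8, and slot 2: cost 14 + 4 + 9 + 2 = 29 ≤ 29, expected clicks 13 + 6 + 16 + 4 = 39.
No other feasible combination does better.

39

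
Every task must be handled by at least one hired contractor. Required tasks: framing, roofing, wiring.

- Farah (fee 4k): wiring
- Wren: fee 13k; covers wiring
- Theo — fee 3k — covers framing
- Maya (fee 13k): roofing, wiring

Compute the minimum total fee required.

Choose Theo and Maya: together they cover framing, roofing, wiring — every task.
Total fee: 3 + 13 = 16.

16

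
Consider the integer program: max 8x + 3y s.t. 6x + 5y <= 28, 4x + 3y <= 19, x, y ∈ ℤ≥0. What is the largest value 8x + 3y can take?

(x,y)=(4,0) is feasible, giving 32.
(x,y)=(3,1) is feasible, giving 27.
(x,y)=(3,0) is feasible, giving 24.
The best lattice point is (4,0), giving 32.

32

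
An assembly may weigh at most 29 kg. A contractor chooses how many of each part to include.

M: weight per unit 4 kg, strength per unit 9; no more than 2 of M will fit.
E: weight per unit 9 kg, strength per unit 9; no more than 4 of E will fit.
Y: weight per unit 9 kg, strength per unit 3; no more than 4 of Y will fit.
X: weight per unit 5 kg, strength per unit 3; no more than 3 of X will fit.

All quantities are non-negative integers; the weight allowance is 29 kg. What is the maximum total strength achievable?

2×M, 1×E, and 2×X: weight 27 ≤ 29, strength 2·9 + 1·9 + 2·3 = 33.
2×M and 2×E: weight 26 ≤ 29, strength 2·9 + 2·9 = 36.
Best is 36.

36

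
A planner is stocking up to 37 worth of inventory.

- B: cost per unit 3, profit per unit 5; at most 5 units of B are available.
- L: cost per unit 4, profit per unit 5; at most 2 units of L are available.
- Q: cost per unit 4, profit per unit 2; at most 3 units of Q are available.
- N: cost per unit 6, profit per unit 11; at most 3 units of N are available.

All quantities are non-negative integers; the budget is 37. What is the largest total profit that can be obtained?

5×B, 1×L, and 3×N: cost 37 ≤ 37, profit 5·5 + 1·5 + 3·11 = 63.
5×B, 1×Q, and 3×N: cost 37 ≤ 37, profit 5·5 + 1·2 + 3·11 = 60.
Best is 63.

63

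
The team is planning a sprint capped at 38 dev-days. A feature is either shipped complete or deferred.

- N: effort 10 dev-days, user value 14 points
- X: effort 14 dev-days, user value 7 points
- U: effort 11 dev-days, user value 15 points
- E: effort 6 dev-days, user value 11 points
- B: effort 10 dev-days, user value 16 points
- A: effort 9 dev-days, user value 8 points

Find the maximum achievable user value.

Allowing fractional choices, the relaxed optimum would be about 56.9, but features are indivisible.
N + U + E + B: effort 10 + 11 + 6 + 10 = 37 ≤ 38, user value 14 + 15 + 11 + 16 = 56.
U + E + B + A: effort 11 + 6 + 10 + 9 = 36 ≤ 38, user value 15 + 11 + 16 + 8 = 50.
Best is N, U, E, and B with total user value 56.

56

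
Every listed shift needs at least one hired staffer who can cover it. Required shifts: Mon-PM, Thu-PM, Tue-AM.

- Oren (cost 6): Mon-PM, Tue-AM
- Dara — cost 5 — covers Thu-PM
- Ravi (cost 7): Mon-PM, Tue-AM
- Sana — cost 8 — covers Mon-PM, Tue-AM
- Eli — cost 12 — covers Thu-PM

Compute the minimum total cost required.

11

Choose Oren and Dara: together they cover Mon-PM, Thu-PM, Tue-AM — every shift.
Total cost: 6 + 5 = 11.
No cover costs less than 11.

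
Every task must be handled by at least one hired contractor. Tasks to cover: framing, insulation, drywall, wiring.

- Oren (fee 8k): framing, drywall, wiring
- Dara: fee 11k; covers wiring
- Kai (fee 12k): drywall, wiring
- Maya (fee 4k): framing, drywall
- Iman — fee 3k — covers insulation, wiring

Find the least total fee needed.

7

Choose Maya and Iman: together they cover framing, insulation, drywall, wiring — every task.
Total fee: 4 + 3 = 7.
No cover costs less than 7.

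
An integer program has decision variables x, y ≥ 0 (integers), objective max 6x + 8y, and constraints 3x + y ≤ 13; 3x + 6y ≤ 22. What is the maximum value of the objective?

Relaxing integrality, the LP optimum is 36.80 at (x,y) = (3.73, 1.8), which is not an integer point.
(x,y)=(3,2): 3·3+1·2=11≤13, 3·3+6·2=21≤22, objective 34.
(x,y)=(4,1): 3·4+1·1=13≤13, 3·4+6·1=18≤22, objective 32.
(x,y)=(2,2): 3·2+1·2=8≤13, 3·2+6·2=18≤22, objective 28.
No feasible integer point exceeds 34.

34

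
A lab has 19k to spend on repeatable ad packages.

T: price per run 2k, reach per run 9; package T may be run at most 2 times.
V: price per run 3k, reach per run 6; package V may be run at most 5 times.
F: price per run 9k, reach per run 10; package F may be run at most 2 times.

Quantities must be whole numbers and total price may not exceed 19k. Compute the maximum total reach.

T has the best ratio (9/2); taking only T gives at most 2×9 = 18 (stopped by the supply cap of 2).
Mixing does better — 2×T and 5×V: price 19 ≤ 19, reach 2·9 + 5·6 = 48.

48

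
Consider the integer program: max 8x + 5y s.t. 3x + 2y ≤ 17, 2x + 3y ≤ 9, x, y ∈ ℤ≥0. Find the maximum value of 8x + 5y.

32

(x,y)=(4,0): 3·4+2·0=12≤17, 2·4+3·0=8≤9, objective 32.
(x,y)=(3,1): 3·3+2·1=11≤17, 2·3+3·1=9≤9, objective 29.
No feasible integer point exceeds 32.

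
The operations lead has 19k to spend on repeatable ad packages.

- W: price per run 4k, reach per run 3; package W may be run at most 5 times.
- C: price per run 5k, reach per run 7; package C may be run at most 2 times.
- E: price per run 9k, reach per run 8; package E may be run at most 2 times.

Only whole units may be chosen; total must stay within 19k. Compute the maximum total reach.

22

Take 2×C and 1×E: price 19 ≤ 19, reach 2·7 + 1·8 = 22.
C has the best ratio (7/5) and is taken to its limit of 2; remaining capacity is filled optimally with the others.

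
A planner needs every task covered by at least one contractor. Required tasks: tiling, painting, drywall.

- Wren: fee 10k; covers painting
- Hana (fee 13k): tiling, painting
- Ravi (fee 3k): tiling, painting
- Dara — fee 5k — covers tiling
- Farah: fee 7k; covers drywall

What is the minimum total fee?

Choose Ravi and Farah: together they cover tiling, painting, drywall — every task.
Total fee: 3 + 7 = 10.

10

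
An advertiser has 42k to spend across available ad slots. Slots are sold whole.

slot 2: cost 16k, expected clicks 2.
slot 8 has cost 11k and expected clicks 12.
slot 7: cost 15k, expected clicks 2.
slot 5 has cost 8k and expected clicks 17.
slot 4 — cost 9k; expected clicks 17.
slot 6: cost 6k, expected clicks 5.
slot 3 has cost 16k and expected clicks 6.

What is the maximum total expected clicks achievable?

slot 8 + slot 5 + slot 4 + slot 6: cost 11 + 8 + 9 + 6 = 34 ≤ 42, expected clicks 12 + 17 + 17 + 5 = 51.
slot 5 + slot 4 + slot 6 + slot 3: cost 8 + 9 + 6 + 16 = 39 ≤ 42, expected clicks 17 + 17 + 5 + 6 = 45.
slot 8 + slot 5 + slot 4: cost 11 + 8 + 9 = 28 ≤ 42, expected clicks 12 + 17 + 17 = 46.
Best is slot 8, slot 5, slot 4, and slot 6 with total expected clicks 51.

51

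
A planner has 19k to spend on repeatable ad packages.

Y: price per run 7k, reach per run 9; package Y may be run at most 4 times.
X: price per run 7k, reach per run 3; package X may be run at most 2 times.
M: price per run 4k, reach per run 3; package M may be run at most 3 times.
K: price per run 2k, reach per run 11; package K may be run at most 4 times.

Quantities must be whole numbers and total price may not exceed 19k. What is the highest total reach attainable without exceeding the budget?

This is a bounded integer knapsack.
1×Y and 4×K: price 15 ≤ 19, reach 1·9 + 4·11 = 53.
1×Y, 1×M, and 4×K: price 19 ≤ 19, reach 1·9 + 1·3 + 4·11 = 56.
Best is 56.

56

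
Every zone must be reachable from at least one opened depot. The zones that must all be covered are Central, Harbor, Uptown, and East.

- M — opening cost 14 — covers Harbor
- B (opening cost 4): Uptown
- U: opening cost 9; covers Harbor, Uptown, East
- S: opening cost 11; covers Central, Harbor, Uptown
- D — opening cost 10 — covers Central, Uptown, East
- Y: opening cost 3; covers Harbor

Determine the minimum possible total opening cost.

The greedy cost-per-new-zone heuristic would pick U and D for 19, but a cheaper cover exists.
Choose D and Y: together they cover Central, Harbor, Uptown, East — every zone.
Total opening cost: 10 + 3 = 13.
No cover costs less than 13.

13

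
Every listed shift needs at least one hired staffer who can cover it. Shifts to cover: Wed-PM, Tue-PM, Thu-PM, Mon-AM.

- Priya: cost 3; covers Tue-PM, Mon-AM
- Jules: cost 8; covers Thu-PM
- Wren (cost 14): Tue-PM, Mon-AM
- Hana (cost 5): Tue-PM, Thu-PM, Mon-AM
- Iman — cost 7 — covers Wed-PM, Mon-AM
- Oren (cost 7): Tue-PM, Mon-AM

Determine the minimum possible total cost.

The greedy cost-per-new-shift heuristic would pick Priya, Hana, and Iman for 15, but a cheaper cover exists.
Choose Hana and Iman: together they cover Wed-PM, Tue-PM, Thu-PM, Mon-AM — every shift.
Total cost: 5 + 7 = 12.
No cover costs less than 12.

12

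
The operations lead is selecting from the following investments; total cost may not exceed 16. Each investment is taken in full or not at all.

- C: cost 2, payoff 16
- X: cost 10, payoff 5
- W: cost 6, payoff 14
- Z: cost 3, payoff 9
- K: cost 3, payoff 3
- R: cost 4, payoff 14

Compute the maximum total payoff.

53

C + W + Z + R: cost 2 + 6 + 3 + 4 = 15 ≤ 16, payoff 16 + 14 + 9 + 14 = 53.
C + W + R: cost 2 + 6 + 4 = 12 ≤ 16, payoff 16 + 14 + 14 = 44.
C + W + K + R: cost 2 + 6 + 3 + 4 = 15 ≤ 16, payoff 16 + 14 + 3 + 14 = 47.
Best is C, W, Z, and R with total payoff 53.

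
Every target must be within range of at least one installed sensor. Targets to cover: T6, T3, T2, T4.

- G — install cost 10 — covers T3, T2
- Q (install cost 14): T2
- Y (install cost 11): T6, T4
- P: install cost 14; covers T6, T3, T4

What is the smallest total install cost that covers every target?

21

This is an integer covering problem.
The greedy cost-per-new-target heuristic would pick P and G for 24, but a cheaper cover exists.
Choose G and Y: together they cover T6, T3, T2, T4 — every target.
Total install cost: 10 + 11 = 21.
No cover costs less than 21.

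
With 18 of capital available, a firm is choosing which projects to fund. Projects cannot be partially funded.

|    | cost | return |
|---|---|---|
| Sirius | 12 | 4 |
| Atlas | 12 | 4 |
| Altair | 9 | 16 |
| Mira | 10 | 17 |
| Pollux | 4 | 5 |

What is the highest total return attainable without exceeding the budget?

Take Mira and Pollux: cost 10 + 4 = 14 ≤ 18, return 17 + 5 = 22.
No other feasible combination does better.

22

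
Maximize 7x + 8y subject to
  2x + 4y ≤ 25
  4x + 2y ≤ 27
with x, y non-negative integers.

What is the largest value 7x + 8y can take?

60

(x,y)=(4,4): 2·4+4·4=24≤25, 4·4+2·4=24≤27, objective 60.
(x,y)=(5,3): 2·5+4·3=22≤25, 4·5+2·3=26≤27, objective 59.
(x,y)=(3,4): 2·3+4·4=22≤25, 4·3+2·4=20≤27, objective 53.
The best lattice point is (4,4), giving 60.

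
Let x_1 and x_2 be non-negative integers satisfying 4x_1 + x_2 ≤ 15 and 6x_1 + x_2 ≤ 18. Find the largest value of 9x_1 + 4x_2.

(x_1,x_2)=(0,15): 4·0+1·15=15≤15, 6·0+1·15=15≤18, objective 60.
(x_1,x_2)=(0,14): 4·0+1·14=14≤15, 6·0+1·14=14≤18, objective 56.
No feasible integer point exceeds 60.

60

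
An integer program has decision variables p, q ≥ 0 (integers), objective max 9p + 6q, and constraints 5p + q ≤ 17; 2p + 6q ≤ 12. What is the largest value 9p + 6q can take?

33

The continuous relaxation peaks at (3.21, 0.929) with value 34.50; rounding to a feasible lattice point costs some objective.
(p,q)=(3,1): 5·3+1·1=16≤17, 2·3+6·1=12≤12, objective 33.
(p,q)=(3,0): 5·3+1·0=15≤17, 2·3+6·0=6≤12, objective 27.
No feasible integer point exceeds 33.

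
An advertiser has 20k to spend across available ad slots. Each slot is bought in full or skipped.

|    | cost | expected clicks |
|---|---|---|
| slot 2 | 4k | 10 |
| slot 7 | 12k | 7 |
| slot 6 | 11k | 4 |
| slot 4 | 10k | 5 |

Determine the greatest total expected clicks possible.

17

slot 2 + slot 4: cost 4 + 10 = 14 ≤ 20, expected clicks 10 + 5 = 15.
slot 2 + slot 7: cost 4 + 12 = 16 ≤ 20, expected clicks 10 + 7 = 17.
Best is slot 2 and slot 7 with total expected clicks 17.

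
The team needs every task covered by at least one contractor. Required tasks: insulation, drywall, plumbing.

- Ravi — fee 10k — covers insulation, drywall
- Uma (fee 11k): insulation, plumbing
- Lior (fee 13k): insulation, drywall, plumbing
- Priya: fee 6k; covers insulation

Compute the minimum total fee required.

13

This is an integer covering problem.
Lior alone covers insulation, drywall, plumbing — every task.
Total fee: 13.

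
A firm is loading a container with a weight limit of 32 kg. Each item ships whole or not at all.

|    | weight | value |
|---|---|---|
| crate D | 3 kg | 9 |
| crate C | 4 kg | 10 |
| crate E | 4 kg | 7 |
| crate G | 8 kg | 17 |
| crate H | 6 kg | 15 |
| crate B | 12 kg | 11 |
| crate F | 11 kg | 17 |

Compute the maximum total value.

68

Treat it as a binary knapsack problem.
crate D + crate C + crate G + crate H + crate F: weight 3 + 4 + 8 + 6 + 11 = 32 ≤ 32, value 9 + 10 + 17 + 15 + 17 = 68.
crate D + crate C + crate E + crate G + crate F: weight 3 + 4 + 4 + 8 + 11 = 30 ≤ 32, value 9 + 10 + 7 + 17 + 17 = 60.
crate D + crate E + crate G + crate H + crate F: weight 3 + 4 + 8 + 6 + 11 = 32 ≤ 32, value 9 + 7 + 17 + 15 + 17 = 65.
Best is crate D, crate C, crate G, crate H, and crate F with total value 68.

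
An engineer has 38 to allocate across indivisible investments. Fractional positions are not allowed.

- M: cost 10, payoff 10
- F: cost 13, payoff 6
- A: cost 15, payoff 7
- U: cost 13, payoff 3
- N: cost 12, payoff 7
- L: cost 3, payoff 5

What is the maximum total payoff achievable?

28

Allowing fractional choices, the relaxed optimum would be about 28.1, but investments are indivisible.
M + F + N + L: cost 10 + 13 + 12 + 3 = 38 ≤ 38, payoff 10 + 6 + 7 + 5 = 28.
M + U + N + L: cost 10 + 13 + 12 + 3 = 38 ≤ 38, payoff 10 + 3 + 7 + 5 = 25.
Best is M, F, N, and L with total payoff 28.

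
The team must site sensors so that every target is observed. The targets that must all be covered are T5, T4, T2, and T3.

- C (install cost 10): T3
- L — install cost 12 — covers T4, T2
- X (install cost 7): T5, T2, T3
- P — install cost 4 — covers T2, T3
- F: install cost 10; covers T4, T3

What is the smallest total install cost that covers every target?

The greedy cost-per-new-target heuristic would pick P, X, and F for 21, but a cheaper cover exists.
Choose X and F: together they cover T5, T4, T2, T3 — every target.
Total install cost: 7 + 10 = 17.
No cover costs less than 17.

17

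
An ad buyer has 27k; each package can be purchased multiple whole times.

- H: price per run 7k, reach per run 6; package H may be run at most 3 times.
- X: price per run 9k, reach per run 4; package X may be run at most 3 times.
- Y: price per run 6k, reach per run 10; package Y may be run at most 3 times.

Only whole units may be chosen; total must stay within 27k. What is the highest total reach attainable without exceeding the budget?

36

This is a bounded integer knapsack.
Y has the best ratio (10/6); taking only Y gives at most 3×10 = 30 (stopped by the supply cap of 3).
Mixing does better — 1×H and 3×Y: price 25 ≤ 27, reach 1·6 + 3·10 = 36.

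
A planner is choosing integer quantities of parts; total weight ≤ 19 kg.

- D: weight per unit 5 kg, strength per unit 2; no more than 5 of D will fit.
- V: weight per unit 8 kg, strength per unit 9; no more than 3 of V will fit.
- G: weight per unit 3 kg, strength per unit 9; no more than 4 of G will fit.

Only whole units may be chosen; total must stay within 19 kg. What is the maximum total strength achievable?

38

G has the best ratio (9/3); taking only G gives at most 4×9 = 36 (stopped by the supply cap of 4).
Mixing does better — 1×D and 4×G: weight 17 ≤ 19, strength 1·2 + 4·9 = 38.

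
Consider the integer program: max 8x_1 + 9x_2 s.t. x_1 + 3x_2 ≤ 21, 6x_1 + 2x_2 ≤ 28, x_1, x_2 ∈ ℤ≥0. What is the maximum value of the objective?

(x_1,x_2)=(2,6) is feasible, giving 70.
(x_1,x_2)=(3,5) is feasible, giving 69.
(x_1,x_2)=(1,6) is feasible, giving 62.
No feasible integer point exceeds 70.

70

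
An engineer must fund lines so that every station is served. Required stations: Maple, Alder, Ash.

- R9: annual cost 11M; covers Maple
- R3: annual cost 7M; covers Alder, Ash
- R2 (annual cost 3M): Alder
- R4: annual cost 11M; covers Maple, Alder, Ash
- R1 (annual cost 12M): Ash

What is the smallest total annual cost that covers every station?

This is an integer covering problem.
The greedy cost-per-new-station heuristic would pick R2 and R4 for 14, but a cheaper cover exists.
R4 alone covers Maple, Alder, Ash — every station.
Total annual cost: 11.
No cover costs less than 11.

11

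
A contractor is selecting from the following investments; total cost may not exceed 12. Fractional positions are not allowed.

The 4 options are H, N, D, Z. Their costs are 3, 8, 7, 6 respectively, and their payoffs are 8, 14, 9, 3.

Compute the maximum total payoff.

22

Take H and N: cost 3 + 8 = 11 ≤ 12, payoff 8 + 14 = 22.
No other feasible combination does better.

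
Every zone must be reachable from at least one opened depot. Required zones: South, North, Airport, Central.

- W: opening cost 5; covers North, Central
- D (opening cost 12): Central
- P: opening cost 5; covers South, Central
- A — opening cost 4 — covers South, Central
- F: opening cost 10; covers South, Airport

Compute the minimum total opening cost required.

15

This is an integer covering problem.
The greedy cost-per-new-zone heuristic would pick A, W, and F for 19, but a cheaper cover exists.
Choose W and F: together they cover South, North, Airport, Central — every zone.
Total opening cost: 5 + 10 = 15.
No cover costs less than 15.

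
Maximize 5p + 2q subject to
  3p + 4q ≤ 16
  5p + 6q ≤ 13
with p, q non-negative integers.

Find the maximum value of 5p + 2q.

(p,q)=(2,0) is feasible, giving 10.
(p,q)=(1,1) is feasible, giving 7.
The best lattice point is (2,0), giving 10.

10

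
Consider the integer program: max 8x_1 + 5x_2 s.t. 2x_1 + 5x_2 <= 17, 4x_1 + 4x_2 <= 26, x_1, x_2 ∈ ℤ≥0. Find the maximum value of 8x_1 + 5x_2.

The continuous relaxation peaks at (6.5, 0) with value 52.00; rounding to a feasible lattice point costs some objective.
(x_1,x_2)=(6,0): 2·6+5·0=12≤17, 4·6+4·0=24≤26, objective 48.
(x_1,x_2)=(5,1): 2·5+5·1=15≤17, 4·5+4·1=24≤26, objective 45.
(x_1,x_2)=(5,0): 2·5+5·0=10≤17, 4·5+4·0=20≤26, objective 40.
Maximum is 48 at (x_1,x_2)=(6,0).

48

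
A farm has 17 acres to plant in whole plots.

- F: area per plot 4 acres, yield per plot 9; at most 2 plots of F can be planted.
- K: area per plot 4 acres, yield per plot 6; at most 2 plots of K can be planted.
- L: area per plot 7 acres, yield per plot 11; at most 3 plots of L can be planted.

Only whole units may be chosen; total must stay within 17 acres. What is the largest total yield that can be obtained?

F has the best ratio (9/4); taking only F gives at most 2×9 = 18 (stopped by the supply cap of 2).
Mixing does better — 2×F and 2×K: area 16 ≤ 17, yield 2·9 + 2·6 = 30.

30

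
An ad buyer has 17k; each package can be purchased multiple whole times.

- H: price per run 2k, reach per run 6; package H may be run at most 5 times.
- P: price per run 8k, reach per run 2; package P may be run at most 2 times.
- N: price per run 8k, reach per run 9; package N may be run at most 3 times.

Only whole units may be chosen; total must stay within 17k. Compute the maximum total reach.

Take 4×H and 1×N: price 16 ≤ 17, reach 4·6 + 1·9 = 33.
No other integer combination yields more.

33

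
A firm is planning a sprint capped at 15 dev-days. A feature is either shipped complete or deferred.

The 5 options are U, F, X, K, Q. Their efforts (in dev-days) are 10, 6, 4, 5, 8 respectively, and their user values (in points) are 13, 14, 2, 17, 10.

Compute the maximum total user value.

This is a 0-1 knapsack instance.
Take F, X, and K: effort 6 + 4 + 5 = 15 ≤ 15, user value 14 + 2 + 17 = 33.
No other feasible combination does better.

33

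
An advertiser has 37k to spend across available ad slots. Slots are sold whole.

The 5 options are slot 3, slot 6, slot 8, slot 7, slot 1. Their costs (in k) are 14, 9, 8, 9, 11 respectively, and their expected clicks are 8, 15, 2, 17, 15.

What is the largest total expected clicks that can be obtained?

Allowing fractional choices, the relaxed optimum would be about 51.6, but ad slots are indivisible.
slot 6 + slot 8 + slot 7 + slot 1: cost 9 + 8 + 9 + 11 = 37 ≤ 37, expected clicks 15 + 2 + 17 + 15 = 49.
slot 6 + slot 7 + slot 1: cost 9 + 9 + 11 = 29 ≤ 37, expected clicks 15 + 17 + 15 = 47.
Best is slot 6, slot 8, slot 7, and slot 1 with total expected clicks 49.

49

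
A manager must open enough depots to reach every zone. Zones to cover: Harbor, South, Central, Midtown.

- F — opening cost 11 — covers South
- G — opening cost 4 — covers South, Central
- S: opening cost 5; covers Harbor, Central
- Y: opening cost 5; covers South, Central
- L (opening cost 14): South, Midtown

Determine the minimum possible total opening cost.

The greedy cost-per-new-zone heuristic would pick G, S, and L for 23, but a cheaper cover exists.
Choose S and L: together they cover Harbor, South, Central, Midtown — every zone.
Total opening cost: 5 + 14 = 19.
No cover costs less than 19.

19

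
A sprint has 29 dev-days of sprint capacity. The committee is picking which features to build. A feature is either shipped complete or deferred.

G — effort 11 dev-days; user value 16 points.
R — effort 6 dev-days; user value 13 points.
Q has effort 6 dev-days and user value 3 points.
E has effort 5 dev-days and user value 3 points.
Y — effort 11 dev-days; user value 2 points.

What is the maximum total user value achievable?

This is a 0-1 knapsack instance.
Allowing fractional choices, the relaxed optimum would be about 35.2, but features are indivisible.
G + R + E: effort 11 + 6 + 5 = 22 ≤ 29, user value 16 + 13 + 3 = 32.
G + R + Q + E: effort 11 + 6 + 6 + 5 = 28 ≤ 29, user value 16 + 13 + 3 + 3 = 35.
Best is G, R, Q, and E with total user value 35.

35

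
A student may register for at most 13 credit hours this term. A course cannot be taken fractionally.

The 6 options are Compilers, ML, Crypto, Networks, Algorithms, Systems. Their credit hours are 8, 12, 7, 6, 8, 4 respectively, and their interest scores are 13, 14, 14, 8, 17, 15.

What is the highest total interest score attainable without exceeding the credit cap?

32

Take Algorithms and Systems: credit hours 8 + 4 = 12 ≤ 13, interest score 17 + 15 = 32.
No other feasible combination does better.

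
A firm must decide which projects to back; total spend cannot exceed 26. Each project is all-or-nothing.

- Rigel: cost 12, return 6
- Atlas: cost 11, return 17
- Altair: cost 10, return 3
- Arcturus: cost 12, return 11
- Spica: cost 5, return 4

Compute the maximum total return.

Take Atlas and Arcturus: cost 11 + 12 = 23 ≤ 26, return 17 + 11 = 28.
No other feasible combination does better.

28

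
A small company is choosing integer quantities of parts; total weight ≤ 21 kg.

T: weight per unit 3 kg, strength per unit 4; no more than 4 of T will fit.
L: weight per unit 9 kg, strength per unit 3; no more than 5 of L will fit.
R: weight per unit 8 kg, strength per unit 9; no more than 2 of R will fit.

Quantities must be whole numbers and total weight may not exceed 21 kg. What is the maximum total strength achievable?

T has the best ratio (4/3); taking only T gives at most 4×4 = 16 (stopped by the supply cap of 4).
Mixing does better — 4×T and 1×R: weight 20 ≤ 21, strength 4·4 + 1·9 = 25.

25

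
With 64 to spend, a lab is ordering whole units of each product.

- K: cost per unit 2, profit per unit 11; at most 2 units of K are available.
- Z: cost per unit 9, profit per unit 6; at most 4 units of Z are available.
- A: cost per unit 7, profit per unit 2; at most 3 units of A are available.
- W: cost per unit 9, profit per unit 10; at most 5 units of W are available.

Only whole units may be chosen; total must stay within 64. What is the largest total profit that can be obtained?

2×K, 2×A, and 5×W: cost 63 ≤ 64, profit 2·11 + 2·2 + 5·10 = 76.
2×K, 1×Z, and 5×W: cost 58 ≤ 64, profit 2·11 + 1·6 + 5·10 = 78.
Best is 78.

78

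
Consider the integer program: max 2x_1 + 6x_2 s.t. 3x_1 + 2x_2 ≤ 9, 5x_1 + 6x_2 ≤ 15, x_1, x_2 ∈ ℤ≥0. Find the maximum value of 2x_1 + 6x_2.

Relaxing integrality, the LP optimum is 15.00 at (x_1,x_2) = (0, 2.5), which is not an integer point.
(x_1,x_2)=(0,2) is feasible, giving 12.
(x_1,x_2)=(1,1) is feasible, giving 8.
(x_1,x_2)=(0,1) is feasible, giving 6.
The best lattice point is (0,2), giving 12.

12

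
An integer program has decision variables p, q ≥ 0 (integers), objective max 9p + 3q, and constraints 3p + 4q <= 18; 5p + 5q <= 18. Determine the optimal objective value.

27

(p,q)=(3,0): 3·3+4·0=9≤18, 5·3+5·0=15≤18, objective 27.
(p,q)=(2,1): 3·2+4·1=10≤18, 5·2+5·1=15≤18, objective 21.
No feasible integer point exceeds 27.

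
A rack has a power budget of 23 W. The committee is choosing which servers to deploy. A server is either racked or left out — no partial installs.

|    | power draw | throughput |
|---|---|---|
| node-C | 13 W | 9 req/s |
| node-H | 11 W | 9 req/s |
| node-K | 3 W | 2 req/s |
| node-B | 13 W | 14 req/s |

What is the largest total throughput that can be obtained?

Allowing fractional choices, the relaxed optimum would be about 22.2, but servers are indivisible.
node-H + node-K: power draw 11 + 3 = 14 ≤ 23, throughput 9 + 2 = 11.
node-K + node-B: power draw 3 + 13 = 16 ≤ 23, throughput 2 + 14 = 16.
node-B: power draw 13 ≤ 23, throughput 14.
Best is node-K and node-B with total throughput 16.

16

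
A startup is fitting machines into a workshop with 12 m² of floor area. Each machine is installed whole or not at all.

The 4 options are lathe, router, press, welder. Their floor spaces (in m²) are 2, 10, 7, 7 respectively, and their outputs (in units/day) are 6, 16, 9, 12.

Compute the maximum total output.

22

Take lathe and router: floor space 2 + 10 = 12 ≤ 12, output 6 + 16 = 22.
No other feasible combination does better.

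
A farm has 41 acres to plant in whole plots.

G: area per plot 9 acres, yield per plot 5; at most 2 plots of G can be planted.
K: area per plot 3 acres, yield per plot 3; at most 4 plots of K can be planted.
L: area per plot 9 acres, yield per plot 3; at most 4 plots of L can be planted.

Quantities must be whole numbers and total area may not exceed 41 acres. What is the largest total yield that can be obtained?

1×G, 4×K, and 2×L: area 39 ≤ 41, yield 1·5 + 4·3 + 2·3 = 23.
2×G, 4×K, and 1×L: area 39 ≤ 41, yield 2·5 + 4·3 + 1·3 = 25.
Best is 25.

25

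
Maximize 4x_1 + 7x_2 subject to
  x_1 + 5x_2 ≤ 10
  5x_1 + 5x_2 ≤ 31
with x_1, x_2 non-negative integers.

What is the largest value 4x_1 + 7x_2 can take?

The continuous relaxation peaks at (5.25, 0.95) with value 27.65; rounding to a feasible lattice point costs some objective.
(x_1,x_2)=(5,1): 1·5+5·1=10≤10, 5·5+5·1=30≤31, objective 27.
(x_1,x_2)=(6,0): 1·6+5·0=6≤10, 5·6+5·0=30≤31, objective 24.
Maximum is 27 at (x_1,x_2)=(5,1).

27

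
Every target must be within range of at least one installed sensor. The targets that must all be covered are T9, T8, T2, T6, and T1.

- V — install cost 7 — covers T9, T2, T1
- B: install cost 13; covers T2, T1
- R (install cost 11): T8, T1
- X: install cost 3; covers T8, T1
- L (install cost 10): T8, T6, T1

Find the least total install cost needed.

This is an integer covering problem.
The greedy cost-per-new-target heuristic would pick X, V, and L for 20, but a cheaper cover exists.
Choose V and L: together they cover T9, T8, T2, T6, T1 — every target.
Total install cost: 7 + 10 = 17.
No cover costs less than 17.

17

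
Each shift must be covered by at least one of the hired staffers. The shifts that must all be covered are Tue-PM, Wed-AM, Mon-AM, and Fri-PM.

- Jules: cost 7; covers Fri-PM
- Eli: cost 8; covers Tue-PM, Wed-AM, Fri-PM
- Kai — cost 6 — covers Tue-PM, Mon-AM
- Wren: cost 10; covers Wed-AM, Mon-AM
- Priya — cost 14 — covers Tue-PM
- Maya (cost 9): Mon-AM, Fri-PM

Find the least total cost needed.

14

This is an integer covering problem.
Choose Eli and Kai: together they cover Tue-PM, Wed-AM, Mon-AM, Fri-PM — every shift.
Total cost: 8 + 6 = 14.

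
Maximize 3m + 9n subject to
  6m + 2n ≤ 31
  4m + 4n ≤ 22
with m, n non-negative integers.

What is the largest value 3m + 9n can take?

The continuous relaxation peaks at (0, 5.5) with value 49.50; rounding to a feasible lattice point costs some objective.
(m,n)=(0,5) is feasible, giving 45.
(m,n)=(1,4) is feasible, giving 39.
Maximum is 45 at (m,n)=(0,5).

45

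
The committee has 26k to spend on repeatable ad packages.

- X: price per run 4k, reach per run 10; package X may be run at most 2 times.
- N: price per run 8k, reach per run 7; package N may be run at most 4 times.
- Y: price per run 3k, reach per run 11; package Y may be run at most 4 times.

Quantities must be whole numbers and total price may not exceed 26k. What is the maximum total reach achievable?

64

This is a bounded integer knapsack.
Y has the best ratio (11/3); taking only Y gives at most 4×11 = 44 (stopped by the supply cap of 4).
Mixing does better — 2×X and 4×Y: price 20 ≤ 26, reach 2·10 + 4·11 = 64.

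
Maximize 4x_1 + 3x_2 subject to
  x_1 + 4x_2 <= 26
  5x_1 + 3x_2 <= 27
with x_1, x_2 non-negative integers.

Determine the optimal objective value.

24

The continuous relaxation peaks at (1.76, 6.06) with value 25.24; rounding to a feasible lattice point costs some objective.
(x_1,x_2)=(3,4): 1·3+4·4=19≤26, 5·3+3·4=27≤27, objective 24.
(x_1,x_2)=(2,5): 1·2+4·5=22≤26, 5·2+3·5=25≤27, objective 23.
(x_1,x_2)=(1,6): 1·1+4·6=25≤26, 5·1+3·6=23≤27, objective 22.
The best lattice point is (3,4), giving 24.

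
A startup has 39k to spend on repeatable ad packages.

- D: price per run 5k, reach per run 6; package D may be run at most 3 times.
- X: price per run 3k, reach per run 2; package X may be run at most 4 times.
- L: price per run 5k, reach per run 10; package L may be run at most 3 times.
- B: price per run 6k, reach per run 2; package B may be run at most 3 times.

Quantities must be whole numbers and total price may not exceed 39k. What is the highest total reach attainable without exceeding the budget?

L has the best ratio (10/5); taking only L gives at most 3×10 = 30 (stopped by the supply cap of 3).
Mixing does better — 3×D, 3×X, and 3×L: price 39 ≤ 39, reach 3·6 + 3·2 + 3·10 = 54.

54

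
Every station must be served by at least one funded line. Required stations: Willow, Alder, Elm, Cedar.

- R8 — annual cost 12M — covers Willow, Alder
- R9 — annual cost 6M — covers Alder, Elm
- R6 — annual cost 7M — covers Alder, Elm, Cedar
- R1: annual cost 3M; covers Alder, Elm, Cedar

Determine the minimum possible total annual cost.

Choose R8 and R1: together they cover Willow, Alder, Elm, Cedar — every station.
Total annual cost: 12 + 3 = 15.
No cover costs less than 15.

15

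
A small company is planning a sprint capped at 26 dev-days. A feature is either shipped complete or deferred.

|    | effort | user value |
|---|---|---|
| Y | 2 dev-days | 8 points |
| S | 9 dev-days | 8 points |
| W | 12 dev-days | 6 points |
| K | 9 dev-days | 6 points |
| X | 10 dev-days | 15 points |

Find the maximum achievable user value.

Treat it as a binary knapsack problem.
Allowing fractional choices, the relaxed optimum would be about 34.3, but features are indivisible.
Y + S + X: effort 2 + 9 + 10 = 21 ≤ 26, user value 8 + 8 + 15 = 31.
Y + W + X: effort 2 + 12 + 10 = 24 ≤ 26, user value 8 + 6 + 15 = 29.
Y + K + X: effort 2 + 9 + 10 = 21 ≤ 26, user value 8 + 6 + 15 = 29.
Best is Y, S, and X with total user value 31.

31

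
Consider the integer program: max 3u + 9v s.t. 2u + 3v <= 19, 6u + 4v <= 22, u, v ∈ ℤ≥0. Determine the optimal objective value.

Relaxing integrality, the LP optimum is 49.50 at (u,v) = (0, 5.5), which is not an integer point.
(u,v)=(0,5): 2·0+3·5=15≤19, 6·0+4·5=20≤22, objective 45.
(u,v)=(1,4): 2·1+3·4=14≤19, 6·1+4·4=22≤22, objective 39.
(u,v)=(0,4): 2·0+3·4=12≤19, 6·0+4·4=16≤22, objective 36.
No feasible integer point exceeds 45.

45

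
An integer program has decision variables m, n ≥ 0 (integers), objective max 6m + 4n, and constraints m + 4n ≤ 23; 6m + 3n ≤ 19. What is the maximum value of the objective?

22

The continuous relaxation peaks at (0.333, 5.67) with value 24.67; rounding to a feasible lattice point costs some objective.
(m,n)=(1,4) is feasible, giving 22.
(m,n)=(0,5) is feasible, giving 20.
(m,n)=(1,3) is feasible, giving 18.
No feasible integer point exceeds 22.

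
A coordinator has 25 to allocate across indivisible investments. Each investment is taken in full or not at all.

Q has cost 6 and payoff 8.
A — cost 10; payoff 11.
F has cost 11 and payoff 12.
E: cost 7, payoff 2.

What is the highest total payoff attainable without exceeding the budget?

23

Treat it as a binary knapsack problem.
A + F: cost 10 + 11 = 21 ≤ 25, payoff 11 + 12 = 23.
Q + F + E: cost 6 + 11 + 7 = 24 ≤ 25, payoff 8 + 12 + 2 = 22.
Best is A and F with total payoff 23.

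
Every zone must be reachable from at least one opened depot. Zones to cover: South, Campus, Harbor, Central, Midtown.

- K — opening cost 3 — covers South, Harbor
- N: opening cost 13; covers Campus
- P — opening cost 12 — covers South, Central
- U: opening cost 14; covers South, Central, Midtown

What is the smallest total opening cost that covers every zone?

30

Choose K, N, and U: together they cover South, Campus, Harbor, Central, Midtown — every zone.
Total opening cost: 3 + 13 + 14 = 30.
No cover costs less than 30.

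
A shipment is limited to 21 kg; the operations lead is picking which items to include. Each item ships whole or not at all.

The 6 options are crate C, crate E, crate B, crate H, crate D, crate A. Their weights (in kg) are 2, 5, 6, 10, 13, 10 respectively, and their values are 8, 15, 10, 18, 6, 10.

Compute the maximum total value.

Take crate E, crate B, and crate H: weight 5 + 6 + 10 = 21 ≤ 21, value 15 + 10 + 18 = 43.
No other feasible combination does better.

43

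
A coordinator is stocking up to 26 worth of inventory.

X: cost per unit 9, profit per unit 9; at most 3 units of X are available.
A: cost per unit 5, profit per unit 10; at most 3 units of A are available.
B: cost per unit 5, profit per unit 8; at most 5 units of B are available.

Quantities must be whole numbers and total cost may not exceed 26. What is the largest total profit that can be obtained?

46

A has the best ratio (10/5); taking only A gives at most 3×10 = 30 (stopped by the supply cap of 3).
Mixing does better — 3×A and 2×B: cost 25 ≤ 26, profit 3·10 + 2·8 = 46.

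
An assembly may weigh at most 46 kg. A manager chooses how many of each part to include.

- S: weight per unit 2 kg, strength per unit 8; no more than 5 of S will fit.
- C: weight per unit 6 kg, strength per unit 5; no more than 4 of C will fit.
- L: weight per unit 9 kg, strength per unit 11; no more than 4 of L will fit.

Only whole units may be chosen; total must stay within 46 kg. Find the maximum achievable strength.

84

This is a bounded integer knapsack.
5×S and 4×L: weight 46 ≤ 46, strength 5·8 + 4·11 = 84.
5×S, 1×C, and 3×L: weight 43 ≤ 46, strength 5·8 + 1·5 + 3·11 = 78.
Best is 84.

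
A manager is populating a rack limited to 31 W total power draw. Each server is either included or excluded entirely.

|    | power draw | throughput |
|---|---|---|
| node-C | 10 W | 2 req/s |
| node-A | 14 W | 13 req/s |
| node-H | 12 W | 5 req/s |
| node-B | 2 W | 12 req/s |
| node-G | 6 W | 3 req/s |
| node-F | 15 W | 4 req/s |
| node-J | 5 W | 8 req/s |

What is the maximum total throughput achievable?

Allowing fractional choices, the relaxed optimum would be about 37.7, but servers are indivisible.
node-A + node-B + node-G + node-J: power draw 14 + 2 + 6 + 5 = 27 ≤ 31, throughput 13 + 12 + 3 + 8 = 36.
node-A + node-B + node-J: power draw 14 + 2 + 5 = 21 ≤ 31, throughput 13 + 12 + 8 = 33.
node-C + node-A + node-B + node-J: power draw 10 + 14 + 2 + 5 = 31 ≤ 31, throughput 2 + 13 + 12 + 8 = 35.
Best is node-A, node-B, node-G, and node-J with total throughput 36.

36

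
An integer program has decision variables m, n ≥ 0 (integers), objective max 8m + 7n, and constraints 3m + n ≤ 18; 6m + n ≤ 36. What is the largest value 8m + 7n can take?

(m,n)=(0,18): 3·0+1·18=18≤18, 6·0+1·18=18≤36, objective 126.
(m,n)=(0,17): 3·0+1·17=17≤18, 6·0+1·17=17≤36, objective 119.
The best lattice point is (0,18), giving 126.

126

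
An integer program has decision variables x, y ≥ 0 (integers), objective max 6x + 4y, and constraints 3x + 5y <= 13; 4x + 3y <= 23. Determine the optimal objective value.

(x,y)=(4,0) is feasible, giving 24.
(x,y)=(3,0) is feasible, giving 18.
Maximum is 24 at (x,y)=(4,0).

24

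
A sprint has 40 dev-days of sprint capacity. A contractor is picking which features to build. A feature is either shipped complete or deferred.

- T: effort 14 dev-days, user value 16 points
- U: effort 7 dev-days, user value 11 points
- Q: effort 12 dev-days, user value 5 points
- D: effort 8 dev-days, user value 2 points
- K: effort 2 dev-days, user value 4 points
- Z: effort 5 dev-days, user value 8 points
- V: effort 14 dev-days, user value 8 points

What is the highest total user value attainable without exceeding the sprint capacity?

44

This is a 0-1 knapsack instance.
Allowing fractional choices, the relaxed optimum would be about 45.9, but features are indivisible.
T + U + D + K + Z: effort 14 + 7 + 8 + 2 + 5 = 36 ≤ 40, user value 16 + 11 + 2 + 4 + 8 = 41.
T + U + Z + V: effort 14 + 7 + 5 + 14 = 40 ≤ 40, user value 16 + 11 + 8 + 8 = 43.
T + U + Q + K + Z: effort 14 + 7 + 12 + 2 + 5 = 40 ≤ 40, user value 16 + 11 + 5 + 4 + 8 = 44.
Best is T, U, Q, K, and Z with total user value 44.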